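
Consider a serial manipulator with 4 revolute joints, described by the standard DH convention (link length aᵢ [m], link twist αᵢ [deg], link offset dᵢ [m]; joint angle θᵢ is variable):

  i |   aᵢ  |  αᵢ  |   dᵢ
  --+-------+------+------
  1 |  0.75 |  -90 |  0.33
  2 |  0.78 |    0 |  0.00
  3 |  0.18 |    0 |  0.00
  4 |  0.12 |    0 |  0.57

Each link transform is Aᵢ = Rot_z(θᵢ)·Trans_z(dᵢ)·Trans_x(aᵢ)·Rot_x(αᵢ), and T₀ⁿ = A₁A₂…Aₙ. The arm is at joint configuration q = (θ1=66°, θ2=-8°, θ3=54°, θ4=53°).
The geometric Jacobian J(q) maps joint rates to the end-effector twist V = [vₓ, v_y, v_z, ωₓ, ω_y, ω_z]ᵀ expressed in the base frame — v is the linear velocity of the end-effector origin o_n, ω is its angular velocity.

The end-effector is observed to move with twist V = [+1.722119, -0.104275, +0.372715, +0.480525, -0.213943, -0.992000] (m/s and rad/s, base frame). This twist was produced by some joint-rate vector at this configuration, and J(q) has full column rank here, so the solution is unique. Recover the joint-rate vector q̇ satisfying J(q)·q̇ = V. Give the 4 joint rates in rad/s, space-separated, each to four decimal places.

o_n = [0.1417, 1.7197, 0.1906]
J₁: ẑ×o_n = [-1.7197, 0.1417, 0.0000], ω = ẑ
J2: z=[-0.9135, 0.4067, 0.0000] o=[0.3051, 0.6852, 0.3300] → [-0.0567, -0.1274, -0.8787, -0.9135, 0.4067, 0.0000]
J3: z=[-0.9135, 0.4067, 0.0000] o=[0.6192, 1.3908, 0.4386] → [-0.1009, -0.2266, -0.1063, -0.9135, 0.4067, 0.0000]
J4: z=[-0.9135, 0.4067, 0.0000] o=[0.6701, 1.5050, 0.3091] → [-0.0482, -0.1083, 0.0188, -0.9135, 0.4067, 0.0000]
q̇ = J⁺·V = [-0.9920, -0.4610, 0.2490, -0.3140]

-0.9920 -0.4610 0.2490 -0.3140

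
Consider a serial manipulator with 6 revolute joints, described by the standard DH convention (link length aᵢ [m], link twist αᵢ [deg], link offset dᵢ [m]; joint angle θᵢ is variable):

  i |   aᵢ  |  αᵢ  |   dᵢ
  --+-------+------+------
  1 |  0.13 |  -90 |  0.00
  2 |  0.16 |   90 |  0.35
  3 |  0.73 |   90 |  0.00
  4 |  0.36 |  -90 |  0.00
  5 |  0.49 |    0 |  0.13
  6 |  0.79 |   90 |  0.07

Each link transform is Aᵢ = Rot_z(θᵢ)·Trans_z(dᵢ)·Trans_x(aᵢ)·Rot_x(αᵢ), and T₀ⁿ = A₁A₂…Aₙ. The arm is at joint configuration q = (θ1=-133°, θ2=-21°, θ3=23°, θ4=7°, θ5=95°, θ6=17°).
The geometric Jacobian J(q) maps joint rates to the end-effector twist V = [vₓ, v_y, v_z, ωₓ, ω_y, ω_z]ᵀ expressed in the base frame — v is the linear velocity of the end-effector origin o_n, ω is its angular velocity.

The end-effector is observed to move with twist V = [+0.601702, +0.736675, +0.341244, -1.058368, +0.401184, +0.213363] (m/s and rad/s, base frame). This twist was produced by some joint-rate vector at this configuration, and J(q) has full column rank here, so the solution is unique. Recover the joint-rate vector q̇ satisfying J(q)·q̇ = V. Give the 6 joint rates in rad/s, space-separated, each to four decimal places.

0.7960 -0.5780 -0.7590 0.5070 0.6560 -0.5940

o_n = [1.0217, -1.4814, 0.3139]
J₁: ẑ×o_n = [1.4814, 1.0217, -0.0000], ω = ẑ
J2: z=[0.7314, -0.6820, 0.0000] o=[-0.0887, -0.0951, 0.0000] → [-0.2141, -0.2296, -0.2567, 0.7314, -0.6820, 0.0000]
J3: z=[0.2444, 0.2621, 0.9336] o=[0.0654, -0.4430, 0.0573] → [1.0367, 0.8300, -0.5044, 0.2444, 0.2621, 0.9336]
J4: z=[-0.9220, 0.3610, 0.1400] o=[-0.1538, -1.0964, 0.2982] → [0.0596, 0.1792, -0.0693, -0.9220, 0.3610, 0.1400]
J5: z=[0.2792, 0.3692, 0.8864] o=[-0.2504, -1.4046, 0.4570] → [0.0153, 1.1675, -0.4911, 0.2792, 0.3692, 0.8864]
J6: z=[0.2792, 0.3692, 0.8864] o=[0.2474, -1.4963, 0.4850] → [-0.0763, 0.7341, -0.2817, 0.2792, 0.3692, 0.8864]
q̇ = J⁺·V = [0.7960, -0.5780, -0.7590, 0.5070, 0.6560, -0.5940]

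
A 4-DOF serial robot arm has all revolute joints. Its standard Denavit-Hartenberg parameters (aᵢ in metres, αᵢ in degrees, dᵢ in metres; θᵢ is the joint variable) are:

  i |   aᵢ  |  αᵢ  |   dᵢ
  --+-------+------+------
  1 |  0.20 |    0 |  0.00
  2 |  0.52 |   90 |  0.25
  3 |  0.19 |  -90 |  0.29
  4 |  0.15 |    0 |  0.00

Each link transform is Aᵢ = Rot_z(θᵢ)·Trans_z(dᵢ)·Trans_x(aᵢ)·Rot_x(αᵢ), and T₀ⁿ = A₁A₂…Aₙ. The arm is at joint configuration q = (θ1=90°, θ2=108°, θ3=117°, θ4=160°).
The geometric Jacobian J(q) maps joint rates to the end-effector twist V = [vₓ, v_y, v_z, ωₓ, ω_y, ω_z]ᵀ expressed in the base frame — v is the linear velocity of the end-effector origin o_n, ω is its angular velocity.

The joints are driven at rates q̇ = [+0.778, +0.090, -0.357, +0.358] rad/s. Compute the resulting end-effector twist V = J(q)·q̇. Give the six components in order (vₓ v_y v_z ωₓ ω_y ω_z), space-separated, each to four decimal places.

o_n = [-0.5471, 0.2732, 0.2937]
J₁: ẑ×o_n = [-0.2732, -0.5471, 0.0000], ω = ẑ
J2: z=[0.0000, 0.0000, 1.0000] o=[0.0000, 0.2000, 0.0000] → [-0.0732, -0.5471, 0.0000, 0.0000, 0.0000, 1.0000]
J3: z=[-0.3090, 0.9511, 0.0000] o=[-0.4945, 0.0393, 0.2500] → [0.0416, 0.0135, -0.0223, -0.3090, 0.9511, 0.0000]
J4: z=[0.8474, 0.2753, -0.4540] o=[-0.5021, 0.3418, 0.4193] → [-0.0657, 0.1269, -0.0457, 0.8474, 0.2753, -0.4540]
V = J·q̇ = [-0.2575, -0.4343, -0.0084, 0.4137, -0.2410, 0.7055]

-0.2575 -0.4343 -0.0084 0.4137 -0.2410 0.7055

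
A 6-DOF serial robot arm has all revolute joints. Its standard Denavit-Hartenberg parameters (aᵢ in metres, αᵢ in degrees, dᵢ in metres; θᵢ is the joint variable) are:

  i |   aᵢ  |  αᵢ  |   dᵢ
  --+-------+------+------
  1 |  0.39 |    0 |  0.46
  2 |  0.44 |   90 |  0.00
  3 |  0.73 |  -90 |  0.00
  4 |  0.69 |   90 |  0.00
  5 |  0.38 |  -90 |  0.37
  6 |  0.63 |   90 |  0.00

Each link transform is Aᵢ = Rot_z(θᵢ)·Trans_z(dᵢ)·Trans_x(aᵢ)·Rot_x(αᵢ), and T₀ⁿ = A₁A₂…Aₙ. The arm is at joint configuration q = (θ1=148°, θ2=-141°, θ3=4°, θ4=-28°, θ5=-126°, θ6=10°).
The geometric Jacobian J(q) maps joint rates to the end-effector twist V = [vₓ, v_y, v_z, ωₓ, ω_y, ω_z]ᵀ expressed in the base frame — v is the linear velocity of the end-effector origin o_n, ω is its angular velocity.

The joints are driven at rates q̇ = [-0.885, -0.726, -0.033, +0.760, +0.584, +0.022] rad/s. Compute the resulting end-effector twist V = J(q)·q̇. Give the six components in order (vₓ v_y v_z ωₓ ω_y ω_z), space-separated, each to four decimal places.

o_n = [0.8867, 0.0761, -0.2987]
J₁: ẑ×o_n = [-0.0761, 0.8867, 0.0000], ω = ẑ
J2: z=[0.0000, 0.0000, 1.0000] o=[-0.3307, 0.2067, 0.4600] → [0.1306, 1.2174, -0.0000, 0.0000, 0.0000, 1.0000]
J3: z=[0.1219, -0.9925, 0.0000] o=[0.1060, 0.2603, 0.4600] → [0.7531, 0.0925, 0.7524, 0.1219, -0.9925, 0.0000]
J4: z=[-0.0692, -0.0085, 0.9976] o=[0.8288, 0.3490, 0.5109] → [0.2792, 0.0017, 0.0194, -0.0692, -0.0085, 0.9976]
J5: z=[-0.3572, -0.9334, -0.0327] o=[1.4715, 0.1016, 0.5534] → [0.7946, -0.2853, -0.5368, -0.3572, -0.9334, -0.0327]
J6: z=[0.7943, -0.2851, -0.5365] o=[1.1525, -0.1611, 0.2209] → [0.2754, 0.5553, 0.1126, 0.7943, -0.2851, -0.5365]
V = J·q̇ = [0.6300, -1.8247, -0.3211, -0.2478, -0.5251, -0.8838]

0.6300 -1.8247 -0.3211 -0.2478 -0.5251 -0.8838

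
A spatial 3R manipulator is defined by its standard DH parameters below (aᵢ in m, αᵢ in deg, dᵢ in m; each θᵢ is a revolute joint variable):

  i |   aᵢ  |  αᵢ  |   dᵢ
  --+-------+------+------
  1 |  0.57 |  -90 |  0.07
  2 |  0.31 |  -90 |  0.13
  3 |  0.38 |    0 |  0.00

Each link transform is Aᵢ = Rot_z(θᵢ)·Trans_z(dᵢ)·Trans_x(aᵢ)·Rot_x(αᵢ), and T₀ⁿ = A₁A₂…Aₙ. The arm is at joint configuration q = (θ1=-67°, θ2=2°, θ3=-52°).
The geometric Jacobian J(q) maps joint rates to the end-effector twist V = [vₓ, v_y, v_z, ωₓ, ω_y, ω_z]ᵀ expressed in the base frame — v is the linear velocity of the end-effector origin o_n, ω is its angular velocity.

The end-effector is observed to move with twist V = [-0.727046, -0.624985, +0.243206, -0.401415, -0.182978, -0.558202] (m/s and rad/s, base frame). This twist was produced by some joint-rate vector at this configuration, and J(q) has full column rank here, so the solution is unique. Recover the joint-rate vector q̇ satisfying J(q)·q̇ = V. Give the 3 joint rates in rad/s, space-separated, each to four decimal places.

-0.8900 -0.4410 -0.3320

o_n = [0.8304, -0.8573, 0.0510]
J₁: ẑ×o_n = [0.8573, 0.8304, -0.0000], ω = ẑ
J2: z=[0.9205, 0.3907, 0.0000] o=[0.2227, -0.5247, 0.0700] → [-0.0074, 0.0175, -0.5436, 0.9205, 0.3907, 0.0000]
J3: z=[-0.0136, 0.0321, -0.9994] o=[0.4634, -0.7591, 0.0592] → [-0.0984, -0.3669, -0.0105, -0.0136, 0.0321, -0.9994]
q̇ = J⁺·V = [-0.8900, -0.4410, -0.3320]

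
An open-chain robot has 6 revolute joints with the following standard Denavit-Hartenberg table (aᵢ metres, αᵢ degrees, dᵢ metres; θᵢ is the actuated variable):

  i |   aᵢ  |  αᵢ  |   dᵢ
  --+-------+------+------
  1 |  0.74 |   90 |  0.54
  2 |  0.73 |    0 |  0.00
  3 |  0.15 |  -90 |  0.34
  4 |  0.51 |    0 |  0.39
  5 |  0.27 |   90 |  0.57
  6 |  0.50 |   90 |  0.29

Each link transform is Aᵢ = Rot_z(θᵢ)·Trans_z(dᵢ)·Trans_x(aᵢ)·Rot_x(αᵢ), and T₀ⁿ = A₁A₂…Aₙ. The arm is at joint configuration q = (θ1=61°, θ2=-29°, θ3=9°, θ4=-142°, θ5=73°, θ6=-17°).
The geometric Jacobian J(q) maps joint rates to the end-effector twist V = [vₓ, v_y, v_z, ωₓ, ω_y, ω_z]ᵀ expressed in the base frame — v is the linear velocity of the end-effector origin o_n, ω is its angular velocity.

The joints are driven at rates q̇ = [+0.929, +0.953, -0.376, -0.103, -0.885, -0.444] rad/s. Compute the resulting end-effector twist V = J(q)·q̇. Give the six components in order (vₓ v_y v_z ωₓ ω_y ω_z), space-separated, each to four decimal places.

-1.0839 0.9769 0.7217 0.3905 -0.1575 -0.1412

o_n = [1.9611, 0.5338, 1.0379]
J₁: ẑ×o_n = [-0.5338, 1.9611, 0.0000], ω = ẑ
J2: z=[0.8746, -0.4848, 0.0000] o=[0.3588, 0.6472, 0.5400] → [-0.2414, -0.4354, 0.6777, 0.8746, -0.4848, 0.0000]
J3: z=[0.8746, -0.4848, 0.0000] o=[0.6683, 1.2056, 0.1861] → [-0.4130, -0.7450, 0.0392, 0.8746, -0.4848, 0.0000]
J4: z=[0.1658, 0.2991, 0.9397] o=[1.0340, 1.1641, 0.1348] → [0.8624, 0.7214, -0.3818, 0.1658, 0.2991, 0.9397]
J5: z=[0.1658, 0.2991, 0.9397] o=[1.1902, 0.7982, 0.6387] → [0.3678, 0.6582, -0.2744, 0.1658, 0.2991, 0.9397]
J6: z=[-0.1119, -0.9410, 0.3193] o=[1.5493, 0.9261, 1.1413] → [0.2225, 0.1199, 0.4314, -0.1119, -0.9410, 0.3193]
V = J·q̇ = [-1.0839, 0.9769, 0.7217, 0.3905, -0.1575, -0.1412]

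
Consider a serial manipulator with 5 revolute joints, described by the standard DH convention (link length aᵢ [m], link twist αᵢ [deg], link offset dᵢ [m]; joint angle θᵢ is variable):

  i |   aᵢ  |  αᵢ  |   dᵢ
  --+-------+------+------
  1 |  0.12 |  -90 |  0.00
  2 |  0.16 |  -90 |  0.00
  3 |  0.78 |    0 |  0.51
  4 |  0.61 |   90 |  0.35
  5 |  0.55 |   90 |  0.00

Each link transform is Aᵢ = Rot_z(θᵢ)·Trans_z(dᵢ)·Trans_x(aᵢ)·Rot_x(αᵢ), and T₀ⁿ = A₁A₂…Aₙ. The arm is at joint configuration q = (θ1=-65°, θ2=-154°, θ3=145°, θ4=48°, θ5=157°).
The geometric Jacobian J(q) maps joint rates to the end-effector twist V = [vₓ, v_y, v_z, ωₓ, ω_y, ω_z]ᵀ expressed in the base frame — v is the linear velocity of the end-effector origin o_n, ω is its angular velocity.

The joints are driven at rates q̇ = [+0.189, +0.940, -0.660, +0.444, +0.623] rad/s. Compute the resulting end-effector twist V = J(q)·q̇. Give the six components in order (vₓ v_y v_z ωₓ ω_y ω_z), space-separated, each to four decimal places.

o_n = [0.0858, -1.1875, 0.7119]
J₁: ẑ×o_n = [1.1875, 0.0858, -0.0000], ω = ẑ
J2: z=[0.9063, 0.4226, 0.0000] o=[0.0507, -0.1088, 0.0000] → [0.3008, -0.6452, -0.9925, 0.9063, 0.4226, 0.0000]
J3: z=[0.1853, -0.3973, 0.8988] o=[-0.0101, 0.0216, 0.0701] → [0.8317, -0.0327, -0.1859, 0.1853, -0.3973, 0.8988]
J4: z=[0.1853, -0.3973, 0.8988] o=[-0.0784, -0.8906, 0.2484] → [0.0827, 0.0617, 0.0102, 0.1853, -0.3973, 0.8988]
J5: z=[-0.7976, -0.5950, -0.0986] o=[0.3366, -1.4558, 0.3025] → [-0.2171, 0.3513, -0.3632, -0.7976, -0.5950, -0.0986]
V = J·q̇ = [-0.1403, -0.3224, -1.0320, 0.3150, 0.1124, -0.0666]

-0.1403 -0.3224 -1.0320 0.3150 0.1124 -0.0666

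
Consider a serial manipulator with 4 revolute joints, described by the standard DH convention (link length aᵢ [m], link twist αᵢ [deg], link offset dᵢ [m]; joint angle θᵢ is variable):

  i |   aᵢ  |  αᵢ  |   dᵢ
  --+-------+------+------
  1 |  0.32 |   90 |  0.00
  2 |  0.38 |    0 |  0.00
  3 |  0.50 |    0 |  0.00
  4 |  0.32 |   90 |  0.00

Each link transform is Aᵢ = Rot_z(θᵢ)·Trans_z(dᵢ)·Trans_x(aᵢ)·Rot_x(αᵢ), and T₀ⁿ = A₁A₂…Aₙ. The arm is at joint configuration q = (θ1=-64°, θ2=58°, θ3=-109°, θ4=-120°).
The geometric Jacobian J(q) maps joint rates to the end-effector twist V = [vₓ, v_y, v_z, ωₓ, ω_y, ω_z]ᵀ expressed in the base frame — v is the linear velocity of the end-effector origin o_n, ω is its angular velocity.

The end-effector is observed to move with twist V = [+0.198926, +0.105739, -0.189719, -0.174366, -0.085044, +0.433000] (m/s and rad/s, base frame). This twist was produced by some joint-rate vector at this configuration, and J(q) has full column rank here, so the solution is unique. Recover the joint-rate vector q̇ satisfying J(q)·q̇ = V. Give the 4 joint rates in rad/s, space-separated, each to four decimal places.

0.4330 -0.2470 -0.0030 0.4440

o_n = [0.2279, -0.4673, -0.1164]
J₁: ẑ×o_n = [0.4673, 0.2279, -0.0000], ω = ẑ
J2: z=[-0.8988, -0.4384, 0.0000] o=[0.1403, -0.2876, 0.0000] → [0.0510, -0.1046, 0.2000, -0.8988, -0.4384, 0.0000]
J3: z=[-0.8988, -0.4384, 0.0000] o=[0.2286, -0.4686, 0.3223] → [0.1923, -0.3942, -0.0014, -0.8988, -0.4384, 0.0000]
J4: z=[-0.8988, -0.4384, 0.0000] o=[0.3665, -0.7514, -0.0663] → [0.0219, -0.0450, -0.3161, -0.8988, -0.4384, 0.0000]
q̇ = J⁺·V = [0.4330, -0.2470, -0.0030, 0.4440]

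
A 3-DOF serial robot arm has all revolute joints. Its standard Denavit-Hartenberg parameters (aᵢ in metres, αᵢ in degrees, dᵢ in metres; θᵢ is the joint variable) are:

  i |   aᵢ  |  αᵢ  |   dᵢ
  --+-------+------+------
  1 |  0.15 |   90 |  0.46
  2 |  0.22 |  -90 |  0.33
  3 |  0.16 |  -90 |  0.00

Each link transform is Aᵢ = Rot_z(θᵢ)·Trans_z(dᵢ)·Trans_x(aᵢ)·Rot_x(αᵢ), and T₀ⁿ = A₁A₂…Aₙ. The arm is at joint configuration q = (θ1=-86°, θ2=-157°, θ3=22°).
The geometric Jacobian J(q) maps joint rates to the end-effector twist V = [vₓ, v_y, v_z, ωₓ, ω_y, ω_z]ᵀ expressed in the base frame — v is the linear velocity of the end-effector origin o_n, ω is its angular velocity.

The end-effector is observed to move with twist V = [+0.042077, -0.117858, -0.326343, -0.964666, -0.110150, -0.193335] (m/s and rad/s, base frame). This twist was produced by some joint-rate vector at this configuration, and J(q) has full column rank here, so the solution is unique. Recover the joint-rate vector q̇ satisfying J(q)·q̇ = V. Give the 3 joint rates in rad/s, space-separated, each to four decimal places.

-0.0930 0.9700 0.1090

o_n = [-0.2826, 0.1698, 0.3161]
J₁: ẑ×o_n = [-0.1698, -0.2826, 0.0000], ω = ẑ
J2: z=[-0.9976, -0.0698, 0.0000] o=[0.0105, -0.1496, 0.4600] → [0.0100, -0.1436, -0.3391, -0.9976, -0.0698, 0.0000]
J3: z=[0.0273, -0.3898, -0.9205] o=[-0.3329, 0.0294, 0.3740] → [0.1518, -0.0447, 0.0234, 0.0273, -0.3898, -0.9205]
q̇ = J⁺·V = [-0.0930, 0.9700, 0.1090]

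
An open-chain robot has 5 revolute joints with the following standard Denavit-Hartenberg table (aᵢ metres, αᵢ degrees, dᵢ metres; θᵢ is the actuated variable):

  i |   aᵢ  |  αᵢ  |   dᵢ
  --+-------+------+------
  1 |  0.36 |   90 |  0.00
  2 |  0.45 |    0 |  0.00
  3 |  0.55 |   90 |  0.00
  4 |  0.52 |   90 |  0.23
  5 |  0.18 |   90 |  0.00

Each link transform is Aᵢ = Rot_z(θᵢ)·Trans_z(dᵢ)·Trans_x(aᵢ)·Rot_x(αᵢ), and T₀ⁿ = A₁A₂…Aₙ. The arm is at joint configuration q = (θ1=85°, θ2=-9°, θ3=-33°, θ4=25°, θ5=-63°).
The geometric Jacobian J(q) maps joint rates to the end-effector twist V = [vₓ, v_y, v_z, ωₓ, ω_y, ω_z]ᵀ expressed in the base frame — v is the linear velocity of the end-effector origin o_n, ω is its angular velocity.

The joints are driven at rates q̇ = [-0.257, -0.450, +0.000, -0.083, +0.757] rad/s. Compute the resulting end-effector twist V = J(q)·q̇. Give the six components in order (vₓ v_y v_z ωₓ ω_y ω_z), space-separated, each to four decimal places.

o_n = [0.3903, 1.5437, -0.8551]
J₁: ẑ×o_n = [-1.5437, 0.3903, 0.0000], ω = ẑ
J2: z=[0.9962, -0.0872, 0.0000] o=[0.0314, 0.3586, 0.0000] → [0.0745, 0.8518, 1.2119, 0.9962, -0.0872, 0.0000]
J3: z=[0.9962, -0.0872, 0.0000] o=[0.0701, 0.8014, -0.0704] → [0.0684, 0.7817, 0.7674, 0.9962, -0.0872, 0.0000]
J4: z=[-0.0583, -0.6666, -0.7431] o=[0.1057, 1.2086, -0.4384] → [0.5268, -0.2358, 0.1702, -0.0583, -0.6666, -0.7431]
J5: z=[-0.8755, 0.3919, -0.2828] o=[0.3418, 1.3850, -0.9247] → [0.0722, 0.0472, -0.1580, -0.8755, 0.3919, -0.2828]
V = J·q̇ = [0.3741, -0.4283, -0.6791, -1.1062, 0.3912, -0.4094]

0.3741 -0.4283 -0.6791 -1.1062 0.3912 -0.4094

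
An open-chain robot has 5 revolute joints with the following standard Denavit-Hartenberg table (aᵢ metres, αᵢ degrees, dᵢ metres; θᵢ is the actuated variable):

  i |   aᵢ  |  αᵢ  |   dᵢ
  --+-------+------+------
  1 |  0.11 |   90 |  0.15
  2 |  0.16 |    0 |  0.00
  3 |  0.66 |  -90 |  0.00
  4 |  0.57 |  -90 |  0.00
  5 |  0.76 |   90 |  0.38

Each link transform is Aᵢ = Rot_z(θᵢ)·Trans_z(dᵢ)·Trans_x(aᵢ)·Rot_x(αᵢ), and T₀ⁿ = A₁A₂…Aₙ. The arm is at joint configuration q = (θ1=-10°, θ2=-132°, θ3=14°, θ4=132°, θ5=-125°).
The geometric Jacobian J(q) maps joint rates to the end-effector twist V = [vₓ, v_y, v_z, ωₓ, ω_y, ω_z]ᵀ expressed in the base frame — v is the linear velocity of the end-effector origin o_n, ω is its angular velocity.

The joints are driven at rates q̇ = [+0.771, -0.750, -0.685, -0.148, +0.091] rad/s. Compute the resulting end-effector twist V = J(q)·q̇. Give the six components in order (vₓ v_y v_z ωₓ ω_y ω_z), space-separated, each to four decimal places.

o_n = [0.3843, -0.2248, -0.5154]
J₁: ẑ×o_n = [0.2248, 0.3843, -0.0000], ω = ẑ
J2: z=[-0.1736, -0.9848, 0.0000] o=[0.1083, -0.0191, 0.1500] → [0.6553, -0.1155, 0.3075, -0.1736, -0.9848, 0.0000]
J3: z=[-0.1736, -0.9848, 0.0000] o=[0.0029, -0.0005, 0.0311] → [0.5382, -0.0949, 0.4145, -0.1736, -0.9848, 0.0000]
J4: z=[0.8695, -0.1533, -0.4695] o=[-0.3022, 0.0533, -0.5516] → [-0.1361, -0.3539, -0.1365, 0.8695, -0.1533, -0.4695]
J5: z=[0.2274, -0.7195, 0.6562] o=[-0.0524, 0.4394, -0.2149] → [0.6520, 0.3548, 0.1632, 0.2274, -0.7195, 0.6562]
V = J·q̇ = [-0.6073, 0.5326, -0.4795, 0.1412, 1.3704, 0.9002]

-0.6073 0.5326 -0.4795 0.1412 1.3704 0.9002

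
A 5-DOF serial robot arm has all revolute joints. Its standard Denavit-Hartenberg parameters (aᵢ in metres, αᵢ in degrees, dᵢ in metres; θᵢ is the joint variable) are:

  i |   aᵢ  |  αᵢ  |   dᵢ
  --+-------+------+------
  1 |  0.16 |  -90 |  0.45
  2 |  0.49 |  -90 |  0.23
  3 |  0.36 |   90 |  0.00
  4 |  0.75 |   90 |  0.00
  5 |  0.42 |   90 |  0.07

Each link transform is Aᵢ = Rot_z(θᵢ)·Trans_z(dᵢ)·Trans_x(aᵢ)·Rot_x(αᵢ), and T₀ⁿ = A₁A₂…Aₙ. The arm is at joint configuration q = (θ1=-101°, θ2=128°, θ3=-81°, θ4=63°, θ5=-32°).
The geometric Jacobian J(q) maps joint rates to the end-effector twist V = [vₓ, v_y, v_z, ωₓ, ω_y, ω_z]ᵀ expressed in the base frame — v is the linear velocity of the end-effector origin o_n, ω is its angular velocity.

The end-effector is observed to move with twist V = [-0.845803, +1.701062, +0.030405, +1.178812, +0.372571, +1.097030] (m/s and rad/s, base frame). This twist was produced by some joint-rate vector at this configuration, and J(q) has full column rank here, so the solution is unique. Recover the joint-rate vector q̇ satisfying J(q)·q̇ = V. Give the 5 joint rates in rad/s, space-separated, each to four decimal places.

o_n = [1.3013, 0.8857, 0.3639]
J₁: ẑ×o_n = [-0.8857, 1.3013, 0.0000], ω = ẑ
J2: z=[0.9816, -0.1908, 0.0000] o=[-0.0305, -0.1571, 0.4500] → [0.0164, 0.0845, 1.2777, 0.9816, -0.1908, 0.0000]
J3: z=[0.1504, 0.7735, 0.6157] o=[0.2528, 0.0952, 0.0639] → [-0.2546, 0.6004, -0.6922, 0.1504, 0.7735, 0.6157]
J4: z=[0.0375, -0.6268, 0.7783] o=[0.6085, 0.0614, 0.0195] → [-0.8574, 0.5263, 0.4652, 0.0375, -0.6268, 0.7783]
J5: z=[0.8120, -0.4349, -0.3893] o=[1.0453, 0.5463, 0.3889] → [0.1430, -0.0793, 0.3869, 0.8120, -0.4349, -0.3893]
q̇ = J⁺·V = [0.9450, 0.3200, 0.9640, -0.1210, 0.8920]

0.9450 0.3200 0.9640 -0.1210 0.8920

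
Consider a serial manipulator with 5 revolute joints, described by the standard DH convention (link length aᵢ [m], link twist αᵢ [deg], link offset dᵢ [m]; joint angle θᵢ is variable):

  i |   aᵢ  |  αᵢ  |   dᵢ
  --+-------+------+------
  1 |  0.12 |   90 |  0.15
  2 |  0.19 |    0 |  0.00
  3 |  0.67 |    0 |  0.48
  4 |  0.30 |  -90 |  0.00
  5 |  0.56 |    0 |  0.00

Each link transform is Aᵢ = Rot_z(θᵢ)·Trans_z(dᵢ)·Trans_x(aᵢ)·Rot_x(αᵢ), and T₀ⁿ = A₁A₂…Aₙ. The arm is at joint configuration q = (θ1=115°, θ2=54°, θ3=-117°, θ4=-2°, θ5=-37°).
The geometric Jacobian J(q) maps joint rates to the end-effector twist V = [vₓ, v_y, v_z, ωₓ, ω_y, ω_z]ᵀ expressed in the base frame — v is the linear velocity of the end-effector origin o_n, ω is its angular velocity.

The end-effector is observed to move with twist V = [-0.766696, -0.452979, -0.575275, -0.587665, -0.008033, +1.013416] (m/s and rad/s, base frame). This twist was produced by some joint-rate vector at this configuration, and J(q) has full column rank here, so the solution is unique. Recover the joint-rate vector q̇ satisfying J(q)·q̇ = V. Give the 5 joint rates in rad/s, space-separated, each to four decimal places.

0.9010 -0.3750 -0.5550 0.3940 0.2660

o_n = [0.3805, 1.1171, -0.9705]
J₁: ẑ×o_n = [-1.1171, 0.3805, 0.0000], ω = ẑ
J2: z=[0.9063, 0.4226, 0.0000] o=[-0.0507, 0.1088, 0.1500] → [-0.4735, 1.0155, 0.7316, 0.9063, 0.4226, 0.0000]
J3: z=[0.9063, 0.4226, 0.0000] o=[-0.0979, 0.2100, 0.3037] → [-0.5385, 1.1548, 0.6200, 0.9063, 0.4226, 0.0000]
J4: z=[0.9063, 0.4226, 0.0000] o=[0.2086, 0.6885, -0.2933] → [-0.2862, 0.6138, 0.3158, 0.9063, 0.4226, 0.0000]
J5: z=[-0.3830, 0.8214, 0.4226] o=[0.1550, 0.8034, -0.5652] → [-0.4655, -0.0599, -0.3054, -0.3830, 0.8214, 0.4226]
q̇ = J⁺·V = [0.9010, -0.3750, -0.5550, 0.3940, 0.2660]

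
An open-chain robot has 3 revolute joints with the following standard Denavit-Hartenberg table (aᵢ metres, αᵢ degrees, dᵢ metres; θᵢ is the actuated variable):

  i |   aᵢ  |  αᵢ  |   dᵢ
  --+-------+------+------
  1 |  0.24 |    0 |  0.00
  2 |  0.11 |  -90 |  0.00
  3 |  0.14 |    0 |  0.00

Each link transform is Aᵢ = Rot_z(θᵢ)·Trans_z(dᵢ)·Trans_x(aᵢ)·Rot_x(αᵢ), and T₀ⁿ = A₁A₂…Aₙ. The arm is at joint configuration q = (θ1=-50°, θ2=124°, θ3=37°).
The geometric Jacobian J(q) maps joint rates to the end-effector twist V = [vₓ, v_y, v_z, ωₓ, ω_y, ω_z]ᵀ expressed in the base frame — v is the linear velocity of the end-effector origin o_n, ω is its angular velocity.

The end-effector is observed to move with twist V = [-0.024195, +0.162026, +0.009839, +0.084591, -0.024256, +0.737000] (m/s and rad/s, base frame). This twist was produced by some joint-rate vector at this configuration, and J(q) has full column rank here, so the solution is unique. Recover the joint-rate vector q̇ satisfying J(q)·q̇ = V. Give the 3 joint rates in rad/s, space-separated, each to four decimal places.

0.7120 0.0250 -0.0880

o_n = [0.2154, 0.0294, -0.0843]
J₁: ẑ×o_n = [-0.0294, 0.2154, 0.0000], ω = ẑ
J2: z=[0.0000, 0.0000, 1.0000] o=[0.1543, -0.1839, 0.0000] → [-0.2132, 0.0611, 0.0000, 0.0000, 0.0000, 1.0000]
J3: z=[-0.9613, 0.2756, 0.0000] o=[0.1846, -0.0781, 0.0000] → [-0.0232, -0.0810, -0.1118, -0.9613, 0.2756, 0.0000]
q̇ = J⁺·V = [0.7120, 0.0250, -0.0880]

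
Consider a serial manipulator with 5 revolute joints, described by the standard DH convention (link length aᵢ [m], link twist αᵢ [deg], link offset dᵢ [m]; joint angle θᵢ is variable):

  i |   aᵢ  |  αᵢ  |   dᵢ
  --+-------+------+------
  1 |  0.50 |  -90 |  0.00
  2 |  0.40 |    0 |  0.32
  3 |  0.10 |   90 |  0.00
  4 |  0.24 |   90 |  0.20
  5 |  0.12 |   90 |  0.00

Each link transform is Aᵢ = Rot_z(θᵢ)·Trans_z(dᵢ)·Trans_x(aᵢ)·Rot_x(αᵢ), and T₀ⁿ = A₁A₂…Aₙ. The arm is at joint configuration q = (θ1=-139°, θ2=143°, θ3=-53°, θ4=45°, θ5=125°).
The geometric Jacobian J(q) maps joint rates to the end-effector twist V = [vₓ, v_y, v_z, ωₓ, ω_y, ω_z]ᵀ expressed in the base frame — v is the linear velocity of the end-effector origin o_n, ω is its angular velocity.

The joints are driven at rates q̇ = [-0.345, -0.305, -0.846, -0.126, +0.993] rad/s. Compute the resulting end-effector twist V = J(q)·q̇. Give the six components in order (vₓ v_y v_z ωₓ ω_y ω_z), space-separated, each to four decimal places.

o_n = [-0.0720, -0.6470, -0.4618]
J₁: ẑ×o_n = [0.6470, -0.0720, 0.0000], ω = ẑ
J2: z=[0.6561, -0.7547, 0.0000] o=[-0.3774, -0.3280, 0.0000] → [0.3485, 0.3029, 0.0212, 0.6561, -0.7547, 0.0000]
J3: z=[0.6561, -0.7547, 0.0000] o=[0.0737, -0.3600, -0.2407] → [0.1668, 0.1450, -0.2983, 0.6561, -0.7547, 0.0000]
J4: z=[-0.7547, -0.6561, -0.0000] o=[0.0737, -0.3600, -0.3407] → [0.0794, -0.0913, 0.1210, -0.7547, -0.6561, -0.0000]
J5: z=[-0.4639, 0.5337, -0.7071] o=[0.0341, -0.6192, -0.5104] → [0.0063, 0.0976, 0.0695, -0.4639, 0.5337, -0.7071]
V = J·q̇ = [-0.4743, -0.0818, 0.2997, -1.1207, 1.4813, -1.0472]

-0.4743 -0.0818 0.2997 -1.1207 1.4813 -1.0472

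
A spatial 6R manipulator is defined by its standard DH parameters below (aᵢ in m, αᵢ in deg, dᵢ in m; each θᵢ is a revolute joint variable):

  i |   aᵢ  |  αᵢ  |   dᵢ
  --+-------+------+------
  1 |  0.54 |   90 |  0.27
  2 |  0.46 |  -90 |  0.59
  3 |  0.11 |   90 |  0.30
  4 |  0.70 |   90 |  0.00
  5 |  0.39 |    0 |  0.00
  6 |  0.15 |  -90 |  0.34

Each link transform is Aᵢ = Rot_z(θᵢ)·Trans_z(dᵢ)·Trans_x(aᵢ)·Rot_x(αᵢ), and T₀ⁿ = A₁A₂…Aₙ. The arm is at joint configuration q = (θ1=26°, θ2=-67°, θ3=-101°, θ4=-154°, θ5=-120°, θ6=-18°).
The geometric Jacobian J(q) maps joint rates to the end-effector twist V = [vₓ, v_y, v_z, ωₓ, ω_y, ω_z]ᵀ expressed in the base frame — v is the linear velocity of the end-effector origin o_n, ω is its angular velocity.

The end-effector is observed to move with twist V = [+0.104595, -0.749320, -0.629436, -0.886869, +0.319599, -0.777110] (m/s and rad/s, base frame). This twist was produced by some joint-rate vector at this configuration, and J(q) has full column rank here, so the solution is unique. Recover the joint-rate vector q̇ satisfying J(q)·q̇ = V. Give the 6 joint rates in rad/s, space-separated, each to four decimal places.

o_n = [1.3088, 0.3179, -0.4491]
J₁: ẑ×o_n = [-0.3179, 1.3088, 0.0000], ω = ẑ
J2: z=[0.4384, -0.8988, 0.0000] o=[0.4853, 0.2367, 0.2700] → [0.6463, 0.3152, 0.7757, 0.4384, -0.8988, 0.0000]
J3: z=[0.8273, 0.4035, 0.3907] o=[0.9055, -0.2148, -0.1534] → [-0.3274, 0.4022, 0.2779, 0.8273, 0.4035, 0.3907]
J4: z=[-0.4284, 0.0034, 0.9036] o=[1.1937, -0.1944, -0.0169] → [-0.4643, -0.0811, -0.2198, -0.4284, 0.0034, 0.9036]
J5: z=[0.5843, 0.7638, 0.2742] o=[0.7112, 0.2575, -0.2473] → [-0.1707, 0.2818, -0.4211, 0.5843, 0.7638, 0.2742]
J6: z=[0.5843, 0.7638, 0.2742] o=[0.9903, 0.1305, -0.4883] → [-0.0214, 0.0644, -0.1338, 0.5843, 0.7638, 0.2742]
q̇ = J⁺·V = [-0.0710, -0.7230, -0.9400, -0.3950, -0.3990, 0.4650]

-0.0710 -0.7230 -0.9400 -0.3950 -0.3990 0.4650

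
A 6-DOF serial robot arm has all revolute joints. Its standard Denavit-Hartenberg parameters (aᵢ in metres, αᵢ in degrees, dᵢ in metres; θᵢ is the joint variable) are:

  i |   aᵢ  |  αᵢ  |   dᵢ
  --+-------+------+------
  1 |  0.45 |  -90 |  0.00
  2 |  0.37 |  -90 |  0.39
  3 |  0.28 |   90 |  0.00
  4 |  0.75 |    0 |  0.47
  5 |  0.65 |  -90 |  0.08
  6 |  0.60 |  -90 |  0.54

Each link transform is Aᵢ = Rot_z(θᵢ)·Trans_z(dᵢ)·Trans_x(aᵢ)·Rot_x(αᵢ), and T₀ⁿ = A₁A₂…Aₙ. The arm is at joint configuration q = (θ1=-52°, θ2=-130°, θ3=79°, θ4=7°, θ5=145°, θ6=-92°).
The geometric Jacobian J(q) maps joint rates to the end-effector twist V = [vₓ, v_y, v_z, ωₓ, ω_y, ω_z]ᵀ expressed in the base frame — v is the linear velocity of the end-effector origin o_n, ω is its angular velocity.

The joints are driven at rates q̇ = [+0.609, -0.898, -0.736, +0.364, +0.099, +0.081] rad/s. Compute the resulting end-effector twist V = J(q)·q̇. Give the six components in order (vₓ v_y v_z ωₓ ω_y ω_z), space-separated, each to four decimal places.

o_n = [-0.0612, 0.7246, 1.1215]
J₁: ẑ×o_n = [-0.7246, -0.0612, 0.0000], ω = ẑ
J2: z=[0.7880, 0.6157, 0.0000] o=[0.2770, -0.3546, 0.0000] → [0.6905, -0.8838, 1.0586, 0.7880, 0.6157, 0.0000]
J3: z=[0.4716, -0.6037, 0.6428] o=[0.4379, 0.0729, 0.2834] → [-0.9248, -0.7161, 0.0060, 0.4716, -0.6037, 0.6428]
J4: z=[-0.2381, 0.6147, 0.7520] o=[0.2002, -0.0692, 0.3244] → [-0.1069, -0.0068, -0.0283, -0.2381, 0.6147, 0.7520]
J5: z=[-0.2381, 0.6147, 0.7520] o=[-0.5006, -0.2134, 0.8454] → [-0.5356, 0.3962, -0.4935, -0.2381, 0.6147, 0.7520]
J6: z=[-0.0178, 0.7713, -0.6362] o=[0.1115, -0.0571, 1.0178] → [0.5773, 0.1117, 0.1193, -0.0178, 0.7713, -0.6362]
V = J·q̇ = [-0.4258, 1.3292, -1.0046, -1.1664, 0.2385, 0.4325]

-0.4258 1.3292 -1.0046 -1.1664 0.2385 0.4325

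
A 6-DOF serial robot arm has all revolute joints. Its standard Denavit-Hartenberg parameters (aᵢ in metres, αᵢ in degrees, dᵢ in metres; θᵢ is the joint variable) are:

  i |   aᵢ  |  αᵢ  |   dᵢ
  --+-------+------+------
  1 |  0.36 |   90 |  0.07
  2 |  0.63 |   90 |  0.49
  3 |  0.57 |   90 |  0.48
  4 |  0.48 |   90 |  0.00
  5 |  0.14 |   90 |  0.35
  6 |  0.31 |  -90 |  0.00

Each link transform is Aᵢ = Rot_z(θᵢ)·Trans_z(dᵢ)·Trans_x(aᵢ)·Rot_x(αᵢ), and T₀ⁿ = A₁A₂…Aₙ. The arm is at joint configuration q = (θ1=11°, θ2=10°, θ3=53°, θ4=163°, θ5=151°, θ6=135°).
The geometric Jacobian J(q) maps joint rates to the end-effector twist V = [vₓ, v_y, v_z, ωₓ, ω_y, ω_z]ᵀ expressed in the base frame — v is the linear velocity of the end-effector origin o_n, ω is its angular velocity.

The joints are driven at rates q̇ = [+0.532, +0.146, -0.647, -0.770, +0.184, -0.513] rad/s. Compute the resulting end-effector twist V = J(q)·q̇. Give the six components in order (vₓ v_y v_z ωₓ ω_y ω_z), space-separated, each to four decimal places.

1.0750 0.4687 -0.1171 -0.6517 -1.2598 0.9290

o_n = [1.3877, -0.4248, -0.9708]
J₁: ẑ×o_n = [0.4248, 1.3877, -0.0000], ω = ẑ
J2: z=[0.1908, -0.9816, 0.0000] o=[0.3534, 0.0687, 0.0700] → [1.0217, 0.1986, 0.9211, 0.1908, -0.9816, 0.0000]
J3: z=[0.1705, 0.0331, -0.9848] o=[1.0559, -0.2939, 0.1794] → [-0.1670, -0.1307, -0.0333, 0.1705, 0.0331, -0.9848]
J4: z=[0.6572, 0.7408, 0.1387] o=[1.5562, -0.6604, -0.2337] → [-0.5787, 0.4610, 0.2797, 0.6572, 0.7408, 0.1387]
J5: z=[0.3777, -0.1645, -0.9112] o=[1.2431, -0.3478, -0.4199] → [0.0205, 0.0763, -0.0053, 0.3777, -0.1645, -0.9112]
J6: z=[0.2586, 0.9637, -0.0667] o=[1.4998, -0.4348, -0.6819] → [-0.2777, 0.0822, 0.1106, 0.2586, 0.9637, -0.0667]
V = J·q̇ = [1.0750, 0.4687, -0.1171, -0.6517, -1.2598, 0.9290]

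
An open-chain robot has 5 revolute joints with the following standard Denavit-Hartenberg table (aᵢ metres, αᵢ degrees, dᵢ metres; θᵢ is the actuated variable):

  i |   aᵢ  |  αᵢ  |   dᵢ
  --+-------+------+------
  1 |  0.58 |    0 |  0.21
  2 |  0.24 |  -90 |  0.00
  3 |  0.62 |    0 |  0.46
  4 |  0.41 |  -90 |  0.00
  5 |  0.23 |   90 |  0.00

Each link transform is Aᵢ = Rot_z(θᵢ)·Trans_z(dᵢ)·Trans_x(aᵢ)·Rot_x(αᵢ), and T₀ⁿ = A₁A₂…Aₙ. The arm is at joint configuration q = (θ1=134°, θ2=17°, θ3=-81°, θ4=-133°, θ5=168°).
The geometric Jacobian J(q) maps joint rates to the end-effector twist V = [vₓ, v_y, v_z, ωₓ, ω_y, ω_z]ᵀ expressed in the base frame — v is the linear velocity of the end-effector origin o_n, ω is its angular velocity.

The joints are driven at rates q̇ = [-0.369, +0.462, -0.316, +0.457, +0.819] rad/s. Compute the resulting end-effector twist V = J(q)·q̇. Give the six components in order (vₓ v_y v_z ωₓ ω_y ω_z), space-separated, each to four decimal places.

o_n = [-0.7633, 0.1457, 0.7189]
J₁: ẑ×o_n = [-0.1457, -0.7633, 0.0000], ω = ẑ
J2: z=[0.0000, 0.0000, 1.0000] o=[-0.4029, 0.4172, 0.2100] → [0.2715, -0.3604, 0.0000, 0.0000, 0.0000, 1.0000]
J3: z=[-0.4848, -0.8746, 0.0000] o=[-0.6128, 0.5336, 0.2100] → [-0.4451, 0.2467, 0.0564, -0.4848, -0.8746, 0.0000]
J4: z=[-0.4848, -0.8746, 0.0000] o=[-0.9207, 0.1783, 0.8224] → [0.0905, -0.0502, 0.1534, -0.4848, -0.8746, 0.0000]
J5: z=[0.4891, -0.2711, 0.8290] o=[-0.6234, 0.0135, 0.5931] → [-0.1437, -0.1775, 0.0267, 0.4891, -0.2711, 0.8290]
V = J·q̇ = [0.2435, -0.1311, 0.0742, 0.3322, -0.3454, 0.7720]

0.2435 -0.1311 0.0742 0.3322 -0.3454 0.7720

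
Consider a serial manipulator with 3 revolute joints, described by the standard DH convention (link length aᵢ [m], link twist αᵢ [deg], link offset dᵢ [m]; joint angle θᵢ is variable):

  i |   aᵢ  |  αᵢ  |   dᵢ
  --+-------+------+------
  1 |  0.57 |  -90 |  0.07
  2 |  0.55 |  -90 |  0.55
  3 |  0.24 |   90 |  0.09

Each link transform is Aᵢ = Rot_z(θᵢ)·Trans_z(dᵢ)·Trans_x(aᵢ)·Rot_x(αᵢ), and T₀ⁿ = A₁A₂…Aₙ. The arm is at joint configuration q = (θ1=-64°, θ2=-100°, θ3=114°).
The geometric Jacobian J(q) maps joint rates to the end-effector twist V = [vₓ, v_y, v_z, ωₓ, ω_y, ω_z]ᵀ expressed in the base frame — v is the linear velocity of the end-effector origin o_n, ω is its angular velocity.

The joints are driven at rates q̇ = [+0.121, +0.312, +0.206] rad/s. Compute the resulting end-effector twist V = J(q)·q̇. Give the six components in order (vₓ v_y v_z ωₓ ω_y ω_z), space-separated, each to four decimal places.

0.1301 -0.0608 -0.0476 0.3694 -0.0456 0.1568

o_n = [0.5516, -0.3764, 0.5311]
J₁: ẑ×o_n = [0.3764, 0.5516, -0.0000], ω = ẑ
J2: z=[0.8988, 0.4384, 0.0000] o=[0.2499, -0.5123, 0.0700] → [0.2021, -0.4145, -0.0101, 0.8988, 0.4384, 0.0000]
J3: z=[0.4317, -0.8851, 0.1736] o=[0.7023, -0.1854, 0.6116] → [0.1044, 0.0086, -0.2159, 0.4317, -0.8851, 0.1736]
V = J·q̇ = [0.1301, -0.0608, -0.0476, 0.3694, -0.0456, 0.1568]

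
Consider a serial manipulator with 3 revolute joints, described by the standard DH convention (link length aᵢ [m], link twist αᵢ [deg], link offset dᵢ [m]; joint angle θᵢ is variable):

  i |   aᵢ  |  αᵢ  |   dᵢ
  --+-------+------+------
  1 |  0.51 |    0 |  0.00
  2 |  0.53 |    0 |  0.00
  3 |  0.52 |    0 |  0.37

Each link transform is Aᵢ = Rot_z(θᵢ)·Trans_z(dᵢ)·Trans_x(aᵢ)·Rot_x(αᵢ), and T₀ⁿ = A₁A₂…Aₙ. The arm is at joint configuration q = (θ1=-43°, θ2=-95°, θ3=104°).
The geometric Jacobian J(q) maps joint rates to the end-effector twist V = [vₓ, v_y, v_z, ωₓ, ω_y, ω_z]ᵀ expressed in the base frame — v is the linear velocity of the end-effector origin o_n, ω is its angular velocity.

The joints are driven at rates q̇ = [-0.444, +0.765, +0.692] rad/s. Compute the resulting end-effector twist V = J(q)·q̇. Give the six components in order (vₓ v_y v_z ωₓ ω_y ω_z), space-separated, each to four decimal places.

0.2540 0.1447 0.0000 0.0000 0.0000 1.0130

o_n = [0.4102, -0.9932, 0.3700]
J₁: ẑ×o_n = [0.9932, 0.4102, -0.0000], ω = ẑ
J2: z=[0.0000, 0.0000, 1.0000] o=[0.3730, -0.3478, 0.0000] → [0.6454, 0.0372, -0.0000, 0.0000, 0.0000, 1.0000]
J3: z=[0.0000, 0.0000, 1.0000] o=[-0.0209, -0.7025, 0.0000] → [0.2908, 0.4311, -0.0000, 0.0000, 0.0000, 1.0000]
V = J·q̇ = [0.2540, 0.1447, 0.0000, 0.0000, 0.0000, 1.0130]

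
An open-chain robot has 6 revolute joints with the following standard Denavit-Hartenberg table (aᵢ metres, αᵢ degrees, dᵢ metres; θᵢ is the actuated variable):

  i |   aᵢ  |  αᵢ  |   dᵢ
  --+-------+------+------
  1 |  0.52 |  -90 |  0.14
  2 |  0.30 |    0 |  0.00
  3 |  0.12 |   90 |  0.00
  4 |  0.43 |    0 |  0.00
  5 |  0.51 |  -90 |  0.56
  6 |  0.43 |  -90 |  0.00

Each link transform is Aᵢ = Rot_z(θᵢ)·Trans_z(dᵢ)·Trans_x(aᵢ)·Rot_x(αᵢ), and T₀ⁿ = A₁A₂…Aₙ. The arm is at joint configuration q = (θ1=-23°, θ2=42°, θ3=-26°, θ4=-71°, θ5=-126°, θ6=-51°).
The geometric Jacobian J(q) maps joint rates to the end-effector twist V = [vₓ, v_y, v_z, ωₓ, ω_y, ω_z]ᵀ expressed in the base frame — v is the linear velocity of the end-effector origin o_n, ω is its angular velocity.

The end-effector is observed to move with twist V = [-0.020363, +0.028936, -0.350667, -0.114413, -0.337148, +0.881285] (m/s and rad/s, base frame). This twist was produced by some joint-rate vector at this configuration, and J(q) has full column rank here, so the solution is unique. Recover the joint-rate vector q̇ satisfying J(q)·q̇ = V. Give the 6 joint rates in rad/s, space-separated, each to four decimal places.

o_n = [0.4106, -0.3680, 0.9329]
J₁: ẑ×o_n = [0.3680, 0.4106, -0.0000], ω = ẑ
J2: z=[0.3907, 0.9205, 0.0000] o=[0.4787, -0.2032, 0.1400] → [0.7299, -0.3098, -0.0018, 0.3907, 0.9205, 0.0000]
J3: z=[0.3907, 0.9205, 0.0000] o=[0.6839, -0.2903, -0.0607] → [0.9146, -0.3882, 0.2212, 0.3907, 0.9205, 0.0000]
J4: z=[0.2537, -0.1077, 0.9613] o=[0.7901, -0.3354, -0.0938] → [-0.0792, -0.6253, -0.0492, 0.2537, -0.1077, 0.9613]
J5: z=[0.2537, -0.1077, 0.9613] o=[0.7551, -0.7622, -0.1324] → [-0.4936, -0.6014, 0.0629, 0.2537, -0.1077, 0.9613]
J6: z=[-0.6324, -0.7705, 0.0806] o=[0.5239, -0.5021, 0.5403] → [-0.3133, 0.2391, -0.1720, -0.6324, -0.7705, 0.0806]
q̇ = J⁺·V = [0.4020, 0.9770, -0.9830, 0.8760, -0.4080, 0.3650]

0.4020 0.9770 -0.9830 0.8760 -0.4080 0.3650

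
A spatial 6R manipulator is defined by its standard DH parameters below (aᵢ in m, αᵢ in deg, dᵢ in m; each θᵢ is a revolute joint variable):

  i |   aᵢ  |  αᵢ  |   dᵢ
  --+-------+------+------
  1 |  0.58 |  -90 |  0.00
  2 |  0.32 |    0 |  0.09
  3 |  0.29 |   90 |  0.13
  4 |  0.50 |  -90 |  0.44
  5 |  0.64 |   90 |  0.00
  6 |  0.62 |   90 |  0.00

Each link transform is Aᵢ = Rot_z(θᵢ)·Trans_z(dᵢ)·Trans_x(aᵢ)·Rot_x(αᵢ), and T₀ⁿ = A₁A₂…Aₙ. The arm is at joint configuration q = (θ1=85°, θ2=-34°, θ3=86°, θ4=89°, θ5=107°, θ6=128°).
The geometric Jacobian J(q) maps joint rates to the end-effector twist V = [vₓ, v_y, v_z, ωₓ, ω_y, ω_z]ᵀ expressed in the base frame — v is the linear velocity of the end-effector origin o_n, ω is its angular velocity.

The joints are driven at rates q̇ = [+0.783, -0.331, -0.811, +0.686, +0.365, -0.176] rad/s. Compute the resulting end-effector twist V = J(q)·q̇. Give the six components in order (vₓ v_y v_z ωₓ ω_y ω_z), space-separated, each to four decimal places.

o_n = [-0.5738, 0.9333, 0.4483]
J₁: ẑ×o_n = [-0.9333, -0.5738, 0.0000], ω = ẑ
J2: z=[-0.9962, 0.0872, 0.0000] o=[0.0506, 0.5778, 0.0000] → [0.0391, 0.4466, -0.2997, -0.9962, 0.0872, 0.0000]
J3: z=[-0.9962, 0.0872, 0.0000] o=[-0.0160, 0.8499, 0.1789] → [0.0235, 0.2684, -0.0344, -0.9962, 0.0872, 0.0000]
J4: z=[0.0687, 0.7850, 0.6157] o=[-0.1299, 1.0391, -0.0496] → [0.4560, -0.3075, 0.3412, 0.0687, 0.7850, 0.6157]
J5: z=[-0.0710, -0.6117, 0.7879] o=[-0.5973, 1.4334, 0.2144] → [0.2510, 0.0351, 0.0499, -0.0710, -0.6117, 0.7879]
J6: z=[-0.9717, -0.1359, -0.1932] o=[-0.4531, 0.9347, -0.1598] → [-0.0829, 0.6142, -0.0151, -0.9717, -0.1359, -0.1932]
V = J·q̇ = [-0.3437, -1.1210, 0.3820, 1.3299, 0.2396, 1.5269]

-0.3437 -1.1210 0.3820 1.3299 0.2396 1.5269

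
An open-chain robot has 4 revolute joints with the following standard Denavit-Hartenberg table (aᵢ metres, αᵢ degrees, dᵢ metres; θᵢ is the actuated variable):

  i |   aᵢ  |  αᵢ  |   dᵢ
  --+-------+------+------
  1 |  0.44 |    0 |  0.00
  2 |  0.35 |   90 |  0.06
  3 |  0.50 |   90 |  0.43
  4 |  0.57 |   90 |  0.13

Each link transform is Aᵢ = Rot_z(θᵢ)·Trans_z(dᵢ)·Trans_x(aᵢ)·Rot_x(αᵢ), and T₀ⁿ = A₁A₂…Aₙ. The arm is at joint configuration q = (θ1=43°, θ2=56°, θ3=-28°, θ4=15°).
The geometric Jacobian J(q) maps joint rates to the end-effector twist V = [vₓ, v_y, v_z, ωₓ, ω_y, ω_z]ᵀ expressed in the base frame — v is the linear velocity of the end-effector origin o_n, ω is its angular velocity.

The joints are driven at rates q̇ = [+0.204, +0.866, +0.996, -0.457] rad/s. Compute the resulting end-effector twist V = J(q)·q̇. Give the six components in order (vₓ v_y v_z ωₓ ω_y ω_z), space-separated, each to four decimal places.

o_n = [0.7019, 1.5920, -0.5480]
J₁: ẑ×o_n = [-1.5920, 0.7019, 0.0000], ω = ẑ
J2: z=[0.0000, 0.0000, 1.0000] o=[0.3218, 0.3001, 0.0000] → [-1.2919, 0.3801, 0.0000, 0.0000, 0.0000, 1.0000]
J3: z=[0.9877, 0.1564, 0.0000] o=[0.2670, 0.6458, 0.0600] → [-0.0951, 0.6005, 0.8666, 0.9877, 0.1564, 0.0000]
J4: z=[0.0734, -0.4637, -0.8829] o=[0.6227, 1.1491, -0.1747] → [0.5642, -0.0425, 0.0693, 0.0734, -0.4637, -0.8829]
V = J·q̇ = [-1.7962, 1.0899, 0.8315, 0.9502, 0.3677, 1.4735]

-1.7962 1.0899 0.8315 0.9502 0.3677 1.4735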